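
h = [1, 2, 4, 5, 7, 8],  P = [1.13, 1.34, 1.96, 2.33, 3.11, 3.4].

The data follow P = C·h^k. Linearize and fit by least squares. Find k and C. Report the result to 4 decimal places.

k = 0.5436, C = 1.0166

Let Y = ln P. Fitting Y = k·ln h + ln C by least squares:
Σln h = 7.7142, Σ(ln h)² = 13.1032, Σln P = 4.2921, Σln h·ln P = 7.2498.
Equations: 13.1032·k + 7.7142·ln C = 7.2498;  7.7142·k + 6·ln C = 4.2921.
Slope k = (n·Σln h·ln P − Σln h·Σln P)/(n·Σ(ln h)² − (Σln h)²) = (6·7.2498 − 7.7142·4.2921)/19.1098 = 0.54362; ln C = (Σln P − k·Σln h)/n = 0.01642, so C = exp(0.01642) = 1.01655.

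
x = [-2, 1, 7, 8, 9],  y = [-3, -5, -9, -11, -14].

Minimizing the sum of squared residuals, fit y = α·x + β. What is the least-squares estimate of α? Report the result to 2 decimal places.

The normal equations are: 199·α + 23·β = -276;  23·α + 5·β = -42.
(Σx·x = 199, Σx = 23, Σ1 = 5, Σx·y = -276, Σy = -42.)
Eliminating β: 5·(row 1) − 23·(row 2) gives 466·α = 5·(-276) − 23·(-42) = -414, so α = -207/233.
Then β = ((-42) − 23·(-207/233))/5 = -1005/233.

α = -0.89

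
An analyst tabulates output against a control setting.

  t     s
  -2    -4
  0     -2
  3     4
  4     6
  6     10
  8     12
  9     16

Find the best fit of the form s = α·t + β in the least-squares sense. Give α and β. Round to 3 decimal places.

The normal system MᵀM·[α, β]ᵀ = Mᵀs is [[210, 28]; [28, 7]]·[α, β]ᵀ = [344, 42]ᵀ.
Determinant 210·7 − 28² = 686.
α = (344·7 − 28·42)/686 = 88/49; β = (210·42 − 28·344)/686 = -58/49.

α = 1.796, β = -1.184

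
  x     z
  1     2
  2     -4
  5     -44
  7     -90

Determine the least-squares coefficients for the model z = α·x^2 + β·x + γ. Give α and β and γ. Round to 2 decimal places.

Normal-equation sums: Σx^2·x^2 = 3043, Σx^2·x = 477, Σx^2 = 79, Σx·x = 79, Σx = 15, Σ1 = 4.
Right-hand side: Σx^2·z = -5524, Σx·z = -856, Σz = -136.
Solving the 3×3 system (Gaussian elimination) gives α = -225/118, β = -7/118, γ = 229/59.

α = -1.91, β = -0.06, γ = 3.88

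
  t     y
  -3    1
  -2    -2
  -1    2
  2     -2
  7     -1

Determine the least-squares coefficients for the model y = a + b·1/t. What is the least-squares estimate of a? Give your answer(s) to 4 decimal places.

a = -0.9214

With design matrix M, MᵀM = [[5, -25/21]; [-25/21, 1439/882]] and Mᵀy = [-2, -52/21]ᵀ.
Determinant 5·(1439/882) − (-25/21)² = 5945/882.
a = ((-2)·(1439/882) − (-25/21)·(-52/21))/(5945/882) = -5478/5945; b = (5·(-52/21) − (-25/21)·(-2))/(5945/882) = -2604/1189.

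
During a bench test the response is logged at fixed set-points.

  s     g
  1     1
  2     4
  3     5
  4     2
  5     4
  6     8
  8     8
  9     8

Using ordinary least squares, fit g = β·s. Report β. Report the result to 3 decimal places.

Compute the Gram sums: Σs·s = 236.
Right-hand side: Σs·g = 236.
XᵀX·[β]ᵀ = Xᵀg becomes [[236]]·[β]ᵀ = [236]ᵀ.
Hence β = 236 / 236 ≈ 1.

β = 1.000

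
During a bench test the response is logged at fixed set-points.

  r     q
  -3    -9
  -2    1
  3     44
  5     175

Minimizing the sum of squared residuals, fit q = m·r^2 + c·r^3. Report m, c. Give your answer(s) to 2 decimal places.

Entries of XᵀX: Σr^2·r^2 = 803, Σr^2·r^3 = 3093, Σr^3·r^3 = 17147.
Moment sums: Σr^2·q = 4694, Σr^3·q = 23298.
XᵀX·[m, c]ᵀ = Xᵀq becomes [[803, 3093]; [3093, 17147]]·[m, c]ᵀ = [4694, 23298]ᵀ.
Eliminating c: 17147·(row 1) − 3093·(row 2) gives 4202392·m = 17147·4694 − 3093·23298 = 8427304, so m = 1053413/525299.
Then c = (23298 − 3093·(1053413/525299))/17147 = 523719/525299.

m = 2.01, c = 1.00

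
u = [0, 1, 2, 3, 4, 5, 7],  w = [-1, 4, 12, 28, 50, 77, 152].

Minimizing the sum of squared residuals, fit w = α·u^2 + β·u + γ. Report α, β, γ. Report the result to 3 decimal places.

The normal system AᵀA·[α, β, γ]ᵀ = Aᵀw is [[3380, 568, 104]; [568, 104, 22]; [104, 22, 7]]·[α, β, γ]ᵀ = [10477, 1761, 322]ᵀ.
Solving the 3×3 system (Gaussian elimination) gives α = 31195/10164, β = 2593/10164, γ = -97/242.

α = 3.069, β = 0.255, γ = -0.401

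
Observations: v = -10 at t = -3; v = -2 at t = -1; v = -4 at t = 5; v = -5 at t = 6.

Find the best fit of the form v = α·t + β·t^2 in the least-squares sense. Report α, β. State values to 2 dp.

Forming XᵀX = [[71, 313]; [313, 2003]] and Xᵀv = [-18, -372]ᵀ gives XᵀX·[α, β]ᵀ = Xᵀv.
Determinant 71·2003 − 313² = 44244.
α = ((-18)·2003 − 313·(-372))/44244 = 13397/7374; β = (71·(-372) − 313·(-18))/44244 = -3463/7374.

α = 1.82, β = -0.47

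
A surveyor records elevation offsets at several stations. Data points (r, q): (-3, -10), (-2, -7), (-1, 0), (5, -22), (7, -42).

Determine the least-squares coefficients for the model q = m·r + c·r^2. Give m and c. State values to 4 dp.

m = 0.6002, c = -0.9556

Normal-equation sums: Σr·r = 88, Σr·r^2 = 432, Σr^2·r^2 = 3124.
And Σr·q = -360, Σr^2·q = -2726.
Normal equations: [[88, 432]; [432, 3124]]·[m, c]ᵀ = [-360, -2726]ᵀ.
Δ = 88·3124 − 432² = 88288.
m = ((-360)·3124 − 432·(-2726))/88288 = 1656/2759; c = (88·(-2726) − 432·(-360))/88288 = -5273/5518.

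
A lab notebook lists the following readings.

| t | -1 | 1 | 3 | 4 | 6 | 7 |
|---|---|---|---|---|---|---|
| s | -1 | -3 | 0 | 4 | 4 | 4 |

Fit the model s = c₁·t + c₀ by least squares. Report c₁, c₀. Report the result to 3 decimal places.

Compute the Gram sums: Σt·t = 112, Σt = 20, Σ1 = 6.
Right-hand side: Σt·s = 66, Σs = 8.
Normal equations: [[112, 20]; [20, 6]]·[c₁, c₀]ᵀ = [66, 8]ᵀ.
Δ = 112·6 − 20² = 272.
c₁ = (66·6 − 20·8)/272 = 59/68; c₀ = (112·8 − 20·66)/272 = -53/34.

c₁ = 0.868, c₀ = -1.559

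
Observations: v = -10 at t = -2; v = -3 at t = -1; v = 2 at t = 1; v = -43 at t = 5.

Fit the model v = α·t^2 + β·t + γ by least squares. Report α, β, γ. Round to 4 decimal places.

α = -2.1640, β = 1.8565, γ = 1.8785

The normal equations are: 643·α + 117·β + 31·γ = -1116;  117·α + 31·β + 3·γ = -190;  31·α + 3·β + 4·γ = -54.
Solving the 3×3 system (Gaussian elimination) gives α = -805/372, β = 1151/620, γ = 1747/930.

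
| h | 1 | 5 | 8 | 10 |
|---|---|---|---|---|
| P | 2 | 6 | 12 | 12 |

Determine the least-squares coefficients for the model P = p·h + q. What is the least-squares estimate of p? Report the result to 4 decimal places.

p = 1.2174

Setting ∂/∂p … = 0 gives: 190·p + 24·q = 248;  24·p + 4·q = 32.
det = 190·4 − 24² = 184.
p = (248·4 − 24·32)/184 = 28/23; q = (190·32 − 24·248)/184 = 16/23.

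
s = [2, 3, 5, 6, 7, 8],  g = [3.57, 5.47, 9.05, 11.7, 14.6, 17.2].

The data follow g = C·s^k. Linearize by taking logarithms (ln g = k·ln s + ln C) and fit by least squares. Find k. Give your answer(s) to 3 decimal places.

Let Y = ln g. Fitting Y = k·ln s + ln C by least squares:
Σln s = 9.2183, Σ(ln s)² = 15.5987, Σln g = 13.1601, Σln s·ln g = 21.8340.
Equations: 15.5987·k + 9.2183·ln C = 21.8340;  9.2183·k + 6·ln C = 13.1601.
Slope k = (n·Σln s·ln g − Σln s·Σln g)/(n·Σ(ln s)² − (Σln s)²) = (6·21.8340 − 9.2183·13.1601)/8.6152 = 1.12472; ln C = (Σln g − k·Σln s)/n = 0.46535.

k = 1.125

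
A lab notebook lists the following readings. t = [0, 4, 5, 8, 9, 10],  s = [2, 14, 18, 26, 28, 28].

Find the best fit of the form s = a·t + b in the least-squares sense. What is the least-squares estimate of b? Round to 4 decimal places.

Sums needed: Σt·t = 286, Σt = 36, Σ1 = 6.
And Σt·s = 886, Σs = 116.
Normal equations: [[286, 36]; [36, 6]]·[a, b]ᵀ = [886, 116]ᵀ.
Determinant 286·6 − 36² = 420.
a = (886·6 − 36·116)/420 = 19/7; b = (286·116 − 36·886)/420 = 64/21.

b = 3.0476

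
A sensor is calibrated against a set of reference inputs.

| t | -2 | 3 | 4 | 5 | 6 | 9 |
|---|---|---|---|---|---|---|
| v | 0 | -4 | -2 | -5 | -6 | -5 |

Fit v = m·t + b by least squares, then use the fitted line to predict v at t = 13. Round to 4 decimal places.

v̂ = -8.2045

With design matrix X, XᵀX = [[171, 25]; [25, 6]] and Xᵀv = [-126, -22]ᵀ.
Eliminating b: 6·(row 1) − 25·(row 2) gives 401·m = 6·(-126) − 25·(-22) = -206, so m = -206/401.
Then b = ((-22) − 25·(-206/401))/6 = -612/401.
At t = 13: v̂ = (-206/401)·(13) + (-612/401)·(1) = -3290/401.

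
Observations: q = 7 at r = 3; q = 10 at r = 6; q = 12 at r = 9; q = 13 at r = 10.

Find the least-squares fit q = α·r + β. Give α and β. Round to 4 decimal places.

α = 0.8333, β = 4.6667

Entries of MᵀM: Σr·r = 226, Σr = 28, Σ1 = 4.
Moment sums: Σr·q = 319, Σq = 42.
Eliminating β: 4·(row 1) − 28·(row 2) gives 120·α = 4·319 − 28·42 = 100, so α = 5/6.
Then β = (42 − 28·(5/6))/4 = 14/3.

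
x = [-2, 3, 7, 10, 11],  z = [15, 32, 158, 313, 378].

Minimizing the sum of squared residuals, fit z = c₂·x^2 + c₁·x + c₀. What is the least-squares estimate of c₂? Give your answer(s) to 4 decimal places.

From the data, Σx^2·x^2 = 27139, Σx^2·x = 2693, Σx^2 = 283, Σx·x = 283, Σx = 29, Σ1 = 5.
Right-hand side: Σx^2·z = 85128, Σx·z = 8460, Σz = 896.
Row-reducing yields c₂ = 108165/35594, c₁ = 20941/35594, c₀ = 67424/17797.

c₂ = 3.0389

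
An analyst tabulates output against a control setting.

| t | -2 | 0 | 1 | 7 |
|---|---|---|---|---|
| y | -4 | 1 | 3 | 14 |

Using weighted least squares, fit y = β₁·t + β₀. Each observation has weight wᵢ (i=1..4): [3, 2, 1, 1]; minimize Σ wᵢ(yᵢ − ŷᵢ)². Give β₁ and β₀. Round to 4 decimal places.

β₁ = 2.0023, β₀ = 0.4279

Normal-equation sums: Σwᵢ·t·t = 62, Σwᵢ·t = 2, Σwᵢ·1 = 7.
For XᵀWy: Σwᵢ·t·y = 125, Σwᵢ·y = 7.
Determinant 62·7 − 2² = 430.
β₁ = (125·7 − 2·7)/430 = 861/430; β₀ = (62·7 − 2·125)/430 = 92/215.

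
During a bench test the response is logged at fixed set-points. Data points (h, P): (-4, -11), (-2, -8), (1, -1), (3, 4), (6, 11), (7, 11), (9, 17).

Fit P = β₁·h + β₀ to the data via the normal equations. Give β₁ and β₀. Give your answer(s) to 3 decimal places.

XᵀX·[β₁, β₀]ᵀ = XᵀP reads: 196·β₁ + 20·β₀ = 367;  20·β₁ + 7·β₀ = 23.
det = 196·7 − 20² = 972.
β₁ = (367·7 − 20·23)/972 = 703/324; β₀ = (196·23 − 20·367)/972 = -236/81.

β₁ = 2.170, β₀ = -2.914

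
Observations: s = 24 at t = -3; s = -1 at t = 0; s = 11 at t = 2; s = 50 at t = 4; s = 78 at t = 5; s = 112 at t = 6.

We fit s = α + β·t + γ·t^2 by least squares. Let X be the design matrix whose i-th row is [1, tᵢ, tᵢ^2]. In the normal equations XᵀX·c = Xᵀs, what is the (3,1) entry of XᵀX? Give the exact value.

Row 3 ↔ basis t^2, column 1 ↔ basis 1, so (XᵀX)_{3,1} = Σᵢ t^2 = (9)·(1) + (0)·(1) + (4)·(1) + (16)·(1) + (25)·(1) + (36)·(1) = 90.

90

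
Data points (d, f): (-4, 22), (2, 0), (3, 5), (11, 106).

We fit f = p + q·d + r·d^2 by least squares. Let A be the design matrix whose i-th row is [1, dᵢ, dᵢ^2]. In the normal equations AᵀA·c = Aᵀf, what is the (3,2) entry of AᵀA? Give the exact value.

1302

Row 3 ↔ basis d^2, column 2 ↔ basis d, so (AᵀA)_{3,2} = Σᵢ (d^2)·(d) = (16)·(-4) + (4)·(2) + (9)·(3) + (121)·(11) = 1302.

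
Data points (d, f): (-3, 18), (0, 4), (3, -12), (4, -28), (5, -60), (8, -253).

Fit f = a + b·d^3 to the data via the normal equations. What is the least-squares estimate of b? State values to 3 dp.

XᵀX·[a, b]ᵀ = Xᵀf reads: 6·a + 701·b = -331;  701·a + 283323·b = -139638.
(Σ1 = 6, Σd^3 = 701, Σd^3·d^3 = 283323, Σf = -331, Σd^3·f = -139638.)
Δ = 6·283323 − 701² = 1208537.
a = ((-331)·283323 − 701·(-139638))/1208537 = 4106325/1208537; b = (6·(-139638) − 701·(-331))/1208537 = -605797/1208537.

b = -0.501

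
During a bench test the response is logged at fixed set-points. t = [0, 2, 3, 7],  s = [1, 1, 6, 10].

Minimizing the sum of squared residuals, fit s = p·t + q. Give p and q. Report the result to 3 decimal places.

The normal system XᵀX·[p, q]ᵀ = Xᵀs is [[62, 12]; [12, 4]]·[p, q]ᵀ = [90, 18]ᵀ.
Eliminating q: 4·(row 1) − 12·(row 2) gives 104·p = 4·90 − 12·18 = 144, so p = 18/13.
Then q = (18 − 12·(18/13))/4 = 9/26.

p = 1.385, q = 0.346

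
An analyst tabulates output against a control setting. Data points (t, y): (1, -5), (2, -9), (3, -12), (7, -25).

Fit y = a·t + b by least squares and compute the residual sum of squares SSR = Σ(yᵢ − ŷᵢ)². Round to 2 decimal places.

SSR = 0.27

From the data, Σt·t = 63, Σt = 13, Σ1 = 4.
Right-hand side: Σt·y = -234, Σy = -51.
Normal equations: [[63, 13]; [13, 4]]·[a, b]ᵀ = [-234, -51]ᵀ.
Determinant 63·4 − 13² = 83.
a = ((-234)·4 − 13·(-51))/83 = -273/83; b = (63·(-51) − 13·(-234))/83 = -171/83.
Residuals: 29/83, -30/83, -6/83, 7/83; SSR = 22/83.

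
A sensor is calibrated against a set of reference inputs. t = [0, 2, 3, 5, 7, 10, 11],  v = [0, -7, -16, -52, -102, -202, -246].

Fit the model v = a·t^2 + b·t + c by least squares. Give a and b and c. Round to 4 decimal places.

The normal system AᵀA·[a, b, c]ᵀ = Aᵀv is [[27764, 2834, 308]; [2834, 308, 38]; [308, 38, 7]]·[a, b, c]ᵀ = [-56436, -5762, -625]ᵀ.
Solving the 3×3 system (Gaussian elimination) gives a = -332956/166809, b = -81596/166809, c = 66451/55603.

a = -1.9960, b = -0.4892, c = 1.1951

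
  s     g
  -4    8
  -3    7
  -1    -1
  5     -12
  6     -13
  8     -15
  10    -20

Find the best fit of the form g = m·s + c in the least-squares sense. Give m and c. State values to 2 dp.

From the data, Σs·s = 251, Σs = 21, Σ1 = 7.
For Aᵀg: Σs·g = -510, Σg = -46.
AᵀA·[m, c]ᵀ = Aᵀg becomes [[251, 21]; [21, 7]]·[m, c]ᵀ = [-510, -46]ᵀ.
Determinant 251·7 − 21² = 1316.
m = ((-510)·7 − 21·(-46))/1316 = -93/47; c = (251·(-46) − 21·(-510))/1316 = -209/329.

m = -1.98, c = -0.64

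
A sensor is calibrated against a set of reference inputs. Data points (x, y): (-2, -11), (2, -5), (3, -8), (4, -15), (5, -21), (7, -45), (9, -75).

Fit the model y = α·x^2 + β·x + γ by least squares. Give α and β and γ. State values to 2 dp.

α = -1.06, β = 1.59, γ = -3.62

Setting ∂/∂α … = 0 gives: 9956·α + 1288·β + 188·γ = -9181;  1288·α + 188·β + 28·γ = -1167;  188·α + 28·β + 7·γ = -180.
(Σx^2·x^2 = 9956, Σx^2·x = 1288, Σx^2 = 188, Σx·x = 188, Σx = 28, Σ1 = 7, Σx^2·y = -9181, Σx·y = -1167, Σy = -180.)
Row-reducing yields α = -158827/149844, β = 238829/149844, γ = -45234/12487.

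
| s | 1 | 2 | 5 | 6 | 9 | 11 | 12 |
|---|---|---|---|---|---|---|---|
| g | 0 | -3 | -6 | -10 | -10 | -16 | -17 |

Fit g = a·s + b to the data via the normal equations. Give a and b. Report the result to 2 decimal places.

a = -1.45, b = 0.64

With design matrix X, XᵀX = [[412, 46]; [46, 7]] and Xᵀg = [-566, -62]ᵀ.
Determinant 412·7 − 46² = 768.
a = ((-566)·7 − 46·(-62))/768 = -185/128; b = (412·(-62) − 46·(-566))/768 = 41/64.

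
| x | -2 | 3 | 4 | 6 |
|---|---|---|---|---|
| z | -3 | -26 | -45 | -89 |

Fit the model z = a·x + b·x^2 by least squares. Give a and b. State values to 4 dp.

Normal-equation sums: Σx·x = 65, Σx·x^2 = 299, Σx^2·x^2 = 1649.
And Σx·z = -786, Σx^2·z = -4170.
Normal equations: [[65, 299]; [299, 1649]]·[a, b]ᵀ = [-786, -4170]ᵀ.
Determinant 65·1649 − 299² = 17784.
a = ((-786)·1649 − 299·(-4170))/17784 = -1369/494; b = (65·(-4170) − 299·(-786))/17784 = -77/38.

a = -2.7713, b = -2.0263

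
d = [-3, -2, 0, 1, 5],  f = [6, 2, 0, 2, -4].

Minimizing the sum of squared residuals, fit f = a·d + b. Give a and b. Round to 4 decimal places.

With design matrix X, XᵀX = [[39, 1]; [1, 5]] and Xᵀf = [-40, 6]ᵀ.
Eliminating b: 5·(row 1) − 1·(row 2) gives 194·a = 5·(-40) − 1·6 = -206, so a = -103/97.
Then b = (6 − 1·(-103/97))/5 = 137/97.

a = -1.0619, b = 1.4124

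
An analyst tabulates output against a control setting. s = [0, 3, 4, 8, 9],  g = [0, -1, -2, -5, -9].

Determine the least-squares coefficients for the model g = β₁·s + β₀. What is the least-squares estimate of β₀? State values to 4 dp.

MᵀM·[β₁, β₀]ᵀ = Mᵀg reads: 170·β₁ + 24·β₀ = -132;  24·β₁ + 5·β₀ = -17.
Δ = 170·5 − 24² = 274.
β₁ = ((-132)·5 − 24·(-17))/274 = -126/137; β₀ = (170·(-17) − 24·(-132))/274 = 139/137.

β₀ = 1.0146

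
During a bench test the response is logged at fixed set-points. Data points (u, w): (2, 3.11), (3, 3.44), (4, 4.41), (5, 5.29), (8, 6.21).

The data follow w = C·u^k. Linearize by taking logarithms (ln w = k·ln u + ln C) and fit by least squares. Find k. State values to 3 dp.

k = 0.540

Let Y = ln w. Fitting Y = k·ln u + ln C by least squares:
Σln u = 6.8669, Σ(ln u)² = 10.5236, Σln w = 7.3459, Σln u·ln w = 10.6793.
Equations: 10.5236·k + 6.8669·ln C = 10.6793;  6.8669·k + 5·ln C = 7.3459.
Solving (det = 5.4631): k = 0.54040, ln C = 0.72702.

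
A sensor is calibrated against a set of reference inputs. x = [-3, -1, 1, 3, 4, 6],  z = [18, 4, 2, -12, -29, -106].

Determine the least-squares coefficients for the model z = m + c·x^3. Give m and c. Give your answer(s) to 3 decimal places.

Compute the Gram sums: Σ1 = 6, Σx^3 = 280, Σx^3·x^3 = 52212.
Right-hand side: Σz = -123, Σx^3·z = -25564.
So MᵀM·[m, c]ᵀ = Mᵀz: [[6, 280]; [280, 52212]]·[m, c]ᵀ = [-123, -25564]ᵀ.
Determinant 6·52212 − 280² = 234872.
m = ((-123)·52212 − 280·(-25564))/234872 = 183961/58718; c = (6·(-25564) − 280·(-123))/234872 = -14868/29359.

m = 3.133, c = -0.506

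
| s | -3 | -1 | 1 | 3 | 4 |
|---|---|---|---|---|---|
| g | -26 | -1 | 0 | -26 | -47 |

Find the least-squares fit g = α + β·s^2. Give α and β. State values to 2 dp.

α = 2.43, β = -3.12

The normal system XᵀX·[α, β]ᵀ = Xᵀg is [[5, 36]; [36, 420]]·[α, β]ᵀ = [-100, -1221]ᵀ.
Eliminating β: 420·(row 1) − 36·(row 2) gives 804·α = 420·(-100) − 36·(-1221) = 1956, so α = 163/67.
Then β = ((-1221) − 36·(163/67))/420 = -835/268.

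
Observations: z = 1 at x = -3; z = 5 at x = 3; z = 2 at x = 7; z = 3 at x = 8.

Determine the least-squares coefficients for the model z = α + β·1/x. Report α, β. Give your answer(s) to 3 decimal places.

Sums needed: Σ1 = 4, Σ1/x = 15/56, Σ1/x·1/x = 7289/28224.
For Aᵀz: Σz = 11, Σ1/x·z = 335/168.
det = 4·(7289/28224) − (15/56)² = 27131/28224.
α = (11·(7289/28224) − (15/56)·(335/168))/(27131/28224) = 5008/2087; β = (4·(335/168) − (15/56)·11)/(27131/28224) = 10920/2087.

α = 2.400, β = 5.232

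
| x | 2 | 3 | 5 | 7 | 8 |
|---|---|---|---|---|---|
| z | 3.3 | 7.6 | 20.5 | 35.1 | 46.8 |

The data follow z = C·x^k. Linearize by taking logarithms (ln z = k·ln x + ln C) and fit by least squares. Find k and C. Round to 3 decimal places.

Let Y = ln z. Fitting Y = k·ln x + ln C by least squares:
XᵀX = [[12.3883, 7.4265]; [7.4265, 5]], rhs = [22.8381, 13.6466]ᵀ  (here Σln x = 7.4265, Σ(ln x)² = 12.3883, Σln z = 13.6466, Σln x·ln z = 22.8381).
Δ = 12.3883·5 − (7.4265)² = 6.7880; k = (22.8381·5 − 7.4265·13.6466)/6.7880 = 1.89210, ln C = (12.3883·13.6466 − 7.4265·22.8381)/6.7880 = -0.08103, so C = exp(-0.08103) = 0.92216.

k = 1.892, C = 0.922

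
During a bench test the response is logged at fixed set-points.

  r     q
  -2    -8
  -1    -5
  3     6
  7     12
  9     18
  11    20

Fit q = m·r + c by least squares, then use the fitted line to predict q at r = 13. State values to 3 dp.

q̂ = 25.618

Setting ∂/∂m … = 0 gives: 265·m + 27·c = 505;  27·m + 6·c = 43.
(Σr·r = 265, Σr = 27, Σ1 = 6, Σr·q = 505, Σq = 43.)
Determinant 265·6 − 27² = 861.
m = (505·6 − 27·43)/861 = 89/41; c = (265·43 − 27·505)/861 = -320/123.
At r = 13: q̂ = (89/41)·(13) + (-320/123)·(1) = 3151/123.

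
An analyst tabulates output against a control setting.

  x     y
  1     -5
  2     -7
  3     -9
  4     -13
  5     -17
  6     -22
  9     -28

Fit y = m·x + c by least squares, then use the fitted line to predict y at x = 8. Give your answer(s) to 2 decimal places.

ŷ = -25.90

Forming MᵀM = [[172, 30]; [30, 7]] and Mᵀy = [-567, -101]ᵀ gives MᵀM·[m, c]ᵀ = Mᵀy.
Determinant 172·7 − 30² = 304.
m = ((-567)·7 − 30·(-101))/304 = -939/304; c = (172·(-101) − 30·(-567))/304 = -181/152.
At x = 8: ŷ = (-939/304)·(8) + (-181/152)·(1) = -3937/152.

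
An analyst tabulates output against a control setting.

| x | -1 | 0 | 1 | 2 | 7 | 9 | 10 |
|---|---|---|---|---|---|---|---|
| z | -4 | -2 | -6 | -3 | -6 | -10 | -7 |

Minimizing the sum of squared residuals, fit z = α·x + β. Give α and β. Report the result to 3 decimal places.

Setting ∂/∂α … = 0 gives: 236·α + 28·β = -210;  28·α + 7·β = -38.
Determinant 236·7 − 28² = 868.
α = ((-210)·7 − 28·(-38))/868 = -29/62; β = (236·(-38) − 28·(-210))/868 = -772/217.

α = -0.468, β = -3.558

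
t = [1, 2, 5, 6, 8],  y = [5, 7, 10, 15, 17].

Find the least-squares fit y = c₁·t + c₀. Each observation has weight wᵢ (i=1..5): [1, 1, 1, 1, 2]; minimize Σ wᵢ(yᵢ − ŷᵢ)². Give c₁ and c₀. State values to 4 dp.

c₁ = 1.7273, c₀ = 3.1970

Sums needed: Σwᵢ·t·t = 194, Σwᵢ·t = 30, Σwᵢ·1 = 6.
For MᵀWy: Σwᵢ·t·y = 431, Σwᵢ·y = 71.
Δ = 194·6 − 30² = 264.
c₁ = (431·6 − 30·71)/264 = 19/11; c₀ = (194·71 − 30·431)/264 = 211/66.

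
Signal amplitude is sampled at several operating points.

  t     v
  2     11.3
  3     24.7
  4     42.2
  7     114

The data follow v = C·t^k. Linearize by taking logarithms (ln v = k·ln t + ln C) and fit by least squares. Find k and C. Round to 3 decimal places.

k = 1.843, C = 3.213

Let Y = ln v. Fitting Y = k·ln t + ln C by least squares:
Σln t = 5.1240, Σ(ln t)² = 7.3958, Σln v = 14.1102, Σln t·ln v = 19.6081.
Normal system: [[7.3958, 5.1240]; [5.1240, 4]]·[k, ln C]ᵀ = [19.6081, 14.1102]ᵀ.
Solving (det = 3.3281): k = 1.84251, ln C = 1.16732, so C = exp(1.16732) = 3.21336.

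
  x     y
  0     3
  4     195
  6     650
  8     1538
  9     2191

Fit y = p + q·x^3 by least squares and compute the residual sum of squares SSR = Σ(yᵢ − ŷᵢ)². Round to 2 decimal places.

The normal system MᵀM·[p, q]ᵀ = Mᵀy is [[5, 1521]; [1521, 844337]]·[p, q]ᵀ = [4577, 2537575]ᵀ.
Eliminating q: 844337·(row 1) − 1521·(row 2) gives 1908244·p = 844337·4577 − 1521·2537575 = 4878874, so p = 187649/73394.
Then q = (2537575 − 1521·(187649/73394))/844337 = 2863129/954122.
Residuals: 32533/73394, 374097/954122, -696001/954122, -921849/954122, 410412/477061; SSR = 1219337/477061.

SSR = 2.56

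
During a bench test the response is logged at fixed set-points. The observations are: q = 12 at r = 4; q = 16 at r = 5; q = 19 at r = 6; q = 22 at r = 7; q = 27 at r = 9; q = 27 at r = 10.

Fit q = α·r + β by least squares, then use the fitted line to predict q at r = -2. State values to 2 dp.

q̂ = -2.05

From the data, Σr·r = 307, Σr = 41, Σ1 = 6.
Right-hand side: Σr·q = 909, Σq = 123.
So AᵀA·[α, β]ᵀ = Aᵀq: [[307, 41]; [41, 6]]·[α, β]ᵀ = [909, 123]ᵀ.
Eliminating β: 6·(row 1) − 41·(row 2) gives 161·α = 6·909 − 41·123 = 411, so α = 411/161.
Then β = (123 − 41·(411/161))/6 = 492/161.
At r = -2: q̂ = (411/161)·(-2) + (492/161)·(1) = -330/161.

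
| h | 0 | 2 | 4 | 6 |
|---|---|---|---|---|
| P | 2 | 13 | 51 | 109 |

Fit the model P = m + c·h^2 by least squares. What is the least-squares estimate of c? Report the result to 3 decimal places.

Compute the Gram sums: Σ1 = 4, Σh^2 = 56, Σh^2·h^2 = 1568.
Right-hand side: ΣP = 175, Σh^2·P = 4792.
Determinant 4·1568 − 56² = 3136.
m = (175·1568 − 56·4792)/3136 = 27/14; c = (4·4792 − 56·175)/3136 = 1171/392.

c = 2.987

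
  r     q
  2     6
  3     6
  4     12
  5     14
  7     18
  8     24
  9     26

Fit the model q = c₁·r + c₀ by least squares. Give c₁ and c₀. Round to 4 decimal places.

c₁ = 2.9863, c₀ = -1.0685

Setting ∂/∂c₁ … = 0 gives: 248·c₁ + 38·c₀ = 700;  38·c₁ + 7·c₀ = 106.
Eliminating c₀: 7·(row 1) − 38·(row 2) gives 292·c₁ = 7·700 − 38·106 = 872, so c₁ = 218/73.
Then c₀ = (106 − 38·(218/73))/7 = -78/73.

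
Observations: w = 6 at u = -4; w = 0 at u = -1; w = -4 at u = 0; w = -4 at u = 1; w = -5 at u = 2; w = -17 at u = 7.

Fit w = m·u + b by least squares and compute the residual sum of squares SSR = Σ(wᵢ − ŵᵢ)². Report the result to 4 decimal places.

The normal system MᵀM·[m, b]ᵀ = Mᵀw is [[71, 5]; [5, 6]]·[m, b]ᵀ = [-157, -24]ᵀ.
Eliminating b: 6·(row 1) − 5·(row 2) gives 401·m = 6·(-157) − 5·(-24) = -822, so m = -822/401.
Then b = ((-24) − 5·(-822/401))/6 = -919/401.
Residuals: 37/401, 97/401, -685/401, 137/401, 558/401, -144/401; SSR = 2072/401.

SSR = 5.1671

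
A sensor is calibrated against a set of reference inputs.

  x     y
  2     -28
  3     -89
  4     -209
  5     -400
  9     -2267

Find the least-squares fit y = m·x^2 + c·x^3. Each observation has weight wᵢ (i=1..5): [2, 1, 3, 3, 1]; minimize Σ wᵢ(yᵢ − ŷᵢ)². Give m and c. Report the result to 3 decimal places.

With design matrix A, AᵀWA = [[9317, 71803]; [71803, 591461]] and AᵀWy = [-224684, -1845622]ᵀ.
Δ = 9317·591461 − 71803² = 354971328.
m = ((-224684)·591461 − 71803·(-1845622))/354971328 = -61771143/59161888; c = (9317·(-1845622) − 71803·(-224684))/354971328 = -177112487/59161888.

m = -1.044, c = -2.994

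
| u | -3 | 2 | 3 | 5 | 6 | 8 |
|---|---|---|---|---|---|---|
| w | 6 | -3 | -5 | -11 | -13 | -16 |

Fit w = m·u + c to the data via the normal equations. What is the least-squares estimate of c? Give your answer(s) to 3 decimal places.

c = 0.286

From the data, Σu·u = 147, Σu = 21, Σ1 = 6.
Right-hand side: Σu·w = -300, Σw = -42.
MᵀM·[m, c]ᵀ = Mᵀw becomes [[147, 21]; [21, 6]]·[m, c]ᵀ = [-300, -42]ᵀ.
Eliminating c: 6·(row 1) − 21·(row 2) gives 441·m = 6·(-300) − 21·(-42) = -918, so m = -102/49.
Then c = ((-42) − 21·(-102/49))/6 = 2/7.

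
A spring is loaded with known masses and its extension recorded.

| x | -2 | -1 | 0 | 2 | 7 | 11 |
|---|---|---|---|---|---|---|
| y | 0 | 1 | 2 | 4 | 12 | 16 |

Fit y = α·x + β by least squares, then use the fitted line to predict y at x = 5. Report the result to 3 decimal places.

Compute the Gram sums: Σx·x = 179, Σx = 17, Σ1 = 6.
And Σx·y = 267, Σy = 35.
AᵀA·[α, β]ᵀ = Aᵀy becomes [[179, 17]; [17, 6]]·[α, β]ᵀ = [267, 35]ᵀ.
Determinant 179·6 − 17² = 785.
α = (267·6 − 17·35)/785 = 1007/785; β = (179·35 − 17·267)/785 = 1726/785.
At x = 5: ŷ = (1007/785)·(5) + (1726/785)·(1) = 6761/785.

ŷ = 8.613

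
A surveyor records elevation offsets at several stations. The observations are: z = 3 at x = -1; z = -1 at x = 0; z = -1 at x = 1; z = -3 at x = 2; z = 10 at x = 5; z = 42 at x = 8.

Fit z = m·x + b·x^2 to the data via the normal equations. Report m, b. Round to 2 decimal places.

The normal system MᵀM·[m, b]ᵀ = Mᵀz is [[95, 645]; [645, 4739]]·[m, b]ᵀ = [376, 2928]ᵀ.
Δ = 95·4739 − 645² = 34180.
m = (376·4739 − 645·2928)/34180 = -26674/8545; b = (95·2928 − 645·376)/34180 = 1782/1709.

m = -3.12, b = 1.04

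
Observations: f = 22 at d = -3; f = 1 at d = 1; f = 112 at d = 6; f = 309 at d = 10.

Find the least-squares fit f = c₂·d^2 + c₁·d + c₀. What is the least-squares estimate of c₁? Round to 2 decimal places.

The normal equations are: 11378·c₂ + 1190·c₁ + 146·c₀ = 35131;  1190·c₂ + 146·c₁ + 14·c₀ = 3697;  146·c₂ + 14·c₁ + 4·c₀ = 444.
Solving the 3×3 system (Gaussian elimination) gives c₂ = 109/36, c₁ = 3137/3492, c₀ = -1547/582.

c₁ = 0.90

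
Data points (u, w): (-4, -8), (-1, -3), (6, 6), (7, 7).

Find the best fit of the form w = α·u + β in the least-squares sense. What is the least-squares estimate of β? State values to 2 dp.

The normal system AᵀA·[α, β]ᵀ = Aᵀw is [[102, 8]; [8, 4]]·[α, β]ᵀ = [120, 2]ᵀ.
Δ = 102·4 − 8² = 344.
α = (120·4 − 8·2)/344 = 58/43; β = (102·2 − 8·120)/344 = -189/86.

β = -2.20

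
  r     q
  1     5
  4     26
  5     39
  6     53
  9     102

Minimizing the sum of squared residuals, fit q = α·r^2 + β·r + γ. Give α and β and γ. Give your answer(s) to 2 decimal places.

α = 0.92, β = 2.98, γ = 0.77

Forming MᵀM = [[8739, 1135, 159]; [1135, 159, 25]; [159, 25, 5]] and Mᵀq = [11566, 1540, 225]ᵀ gives MᵀM·[α, β, γ]ᵀ = Mᵀq.
Row-reducing yields α = 1305/1414, β = 71555/24038, γ = 1318/1717.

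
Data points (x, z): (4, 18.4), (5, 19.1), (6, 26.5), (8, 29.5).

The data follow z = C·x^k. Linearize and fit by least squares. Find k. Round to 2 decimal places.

k = 0.75

Taking logs, ln z = k·ln x + ln C, so regress ln z on ln x.
XᵀX = [[12.0466, 6.8669]; [6.8669, 4]], rhs = [21.6942, 12.5236]ᵀ  (here Σln x = 6.8669, Σ(ln x)² = 12.0466, Σln z = 12.5236, Σln x·ln z = 21.6942).
Slope k = (n·Σln x·ln z − Σln x·Σln z)/(n·Σ(ln x)² − (Σln x)²) = (4·21.6942 − 6.8669·12.5236)/1.0316 = 0.75450; ln C = (Σln z − k·Σln x)/n = 1.83563.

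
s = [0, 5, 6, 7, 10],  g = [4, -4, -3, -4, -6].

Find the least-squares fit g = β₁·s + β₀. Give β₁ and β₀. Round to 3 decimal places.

Normal-equation sums: Σs·s = 210, Σs = 28, Σ1 = 5.
For Aᵀg: Σs·g = -126, Σg = -13.
AᵀA·[β₁, β₀]ᵀ = Aᵀg becomes [[210, 28]; [28, 5]]·[β₁, β₀]ᵀ = [-126, -13]ᵀ.
Eliminating β₀: 5·(row 1) − 28·(row 2) gives 266·β₁ = 5·(-126) − 28·(-13) = -266, so β₁ = -1.
Then β₀ = ((-13) − 28·(-1))/5 = 3.

β₁ = -1.000, β₀ = 3.000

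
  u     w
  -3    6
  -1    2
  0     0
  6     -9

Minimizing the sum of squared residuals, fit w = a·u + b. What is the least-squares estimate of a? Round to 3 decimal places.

a = -1.633

The normal equations are: 46·a + 2·b = -74;  2·a + 4·b = -1.
(Σu·u = 46, Σu = 2, Σ1 = 4, Σu·w = -74, Σw = -1.)
Eliminating b: 4·(row 1) − 2·(row 2) gives 180·a = 4·(-74) − 2·(-1) = -294, so a = -49/30.
Then b = ((-1) − 2·(-49/30))/4 = 17/30.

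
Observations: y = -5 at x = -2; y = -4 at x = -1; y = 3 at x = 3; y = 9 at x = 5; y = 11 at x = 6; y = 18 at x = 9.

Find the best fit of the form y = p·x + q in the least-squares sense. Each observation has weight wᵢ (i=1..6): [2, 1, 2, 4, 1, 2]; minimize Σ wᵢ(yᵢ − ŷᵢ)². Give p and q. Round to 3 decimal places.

p = 2.117, q = -1.688

The normal equations are: 325·p + 45·q = 612;  45·p + 12·q = 75.
Determinant 325·12 − 45² = 1875.
p = (612·12 − 45·75)/1875 = 1323/625; q = (325·75 − 45·612)/1875 = -211/125.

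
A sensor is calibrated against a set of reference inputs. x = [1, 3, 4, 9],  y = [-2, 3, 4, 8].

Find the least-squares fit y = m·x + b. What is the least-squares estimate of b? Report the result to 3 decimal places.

b = -1.612

MᵀM·[m, b]ᵀ = Mᵀy reads: 107·m + 17·b = 95;  17·m + 4·b = 13.
(Σx·x = 107, Σx = 17, Σ1 = 4, Σx·y = 95, Σy = 13.)
Eliminating b: 4·(row 1) − 17·(row 2) gives 139·m = 4·95 − 17·13 = 159, so m = 159/139.
Then b = (13 − 17·(159/139))/4 = -224/139.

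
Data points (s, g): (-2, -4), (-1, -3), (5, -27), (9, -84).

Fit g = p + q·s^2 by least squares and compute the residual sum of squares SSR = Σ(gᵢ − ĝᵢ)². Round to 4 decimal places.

The normal equations are: 4·p + 111·q = -118;  111·p + 7203·q = -7498.
(Σ1 = 4, Σs^2 = 111, Σs^2·s^2 = 7203, Σg = -118, Σs^2·g = -7498.)
Eliminating q: 7203·(row 1) − 111·(row 2) gives 16491·p = 7203·(-118) − 111·(-7498) = -17676, so p = -5892/5497.
Then q = ((-7498) − 111·(-5892/5497))/7203 = -16894/16491.
Residuals: 19288/16491, -14903/16491, -5231/16491, 282/5497; SSR = 37730/16491.

SSR = 2.2879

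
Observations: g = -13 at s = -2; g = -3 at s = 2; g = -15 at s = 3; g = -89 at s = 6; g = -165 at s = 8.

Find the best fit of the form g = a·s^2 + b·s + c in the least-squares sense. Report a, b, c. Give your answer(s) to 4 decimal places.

a = -2.9468, b = 2.4089, c = 3.7655

XᵀX·[a, b, c]ᵀ = Xᵀg reads: 5505·a + 755·b + 117·c = -13963;  755·a + 117·b + 17·c = -1879;  117·a + 17·b + 5·c = -285.
Row-reducing yields a = -19063/6469, b = 15583/6469, c = 24359/6469.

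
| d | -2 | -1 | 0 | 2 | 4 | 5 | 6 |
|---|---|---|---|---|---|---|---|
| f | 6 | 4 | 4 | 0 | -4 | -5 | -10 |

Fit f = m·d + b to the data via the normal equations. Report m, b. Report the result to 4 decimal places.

m = -1.8448, b = 2.9754

The normal system MᵀM·[m, b]ᵀ = Mᵀf is [[86, 14]; [14, 7]]·[m, b]ᵀ = [-117, -5]ᵀ.
Δ = 86·7 − 14² = 406.
m = ((-117)·7 − 14·(-5))/406 = -107/58; b = (86·(-5) − 14·(-117))/406 = 604/203.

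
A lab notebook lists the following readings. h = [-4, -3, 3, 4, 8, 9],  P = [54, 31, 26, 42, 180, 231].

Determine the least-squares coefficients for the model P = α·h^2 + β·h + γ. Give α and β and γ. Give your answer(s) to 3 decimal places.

AᵀA·[α, β, γ]ᵀ = AᵀP reads: 11331·α + 1241·β + 195·γ = 32280;  1241·α + 195·β + 17·γ = 3456;  195·α + 17·β + 6·γ = 564.
(Σh^2·h^2 = 11331, Σh^2·h = 1241, Σh^2 = 195, Σh·h = 195, Σh = 17, Σ1 = 6, Σh^2·P = 32280, Σh·P = 3456, ΣP = 564.)
Solving the 3×3 system (Gaussian elimination) gives α = 192273/64795, β = -81663/64795, γ = 73236/64795.

α = 2.967, β = -1.260, γ = 1.130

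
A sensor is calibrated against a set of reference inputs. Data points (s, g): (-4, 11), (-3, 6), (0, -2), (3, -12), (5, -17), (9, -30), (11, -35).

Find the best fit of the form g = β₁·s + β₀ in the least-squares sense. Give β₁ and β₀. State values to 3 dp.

XᵀX·[β₁, β₀]ᵀ = Xᵀg reads: 261·β₁ + 21·β₀ = -838;  21·β₁ + 7·β₀ = -79.
det = 261·7 − 21² = 1386.
β₁ = ((-838)·7 − 21·(-79))/1386 = -601/198; β₀ = (261·(-79) − 21·(-838))/1386 = -1007/462.

β₁ = -3.035, β₀ = -2.180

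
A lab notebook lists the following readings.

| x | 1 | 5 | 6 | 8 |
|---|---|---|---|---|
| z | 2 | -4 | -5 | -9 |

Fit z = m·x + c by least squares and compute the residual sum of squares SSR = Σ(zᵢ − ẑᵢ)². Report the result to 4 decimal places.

SSR = 0.4615

Compute the Gram sums: Σx·x = 126, Σx = 20, Σ1 = 4.
And Σx·z = -120, Σz = -16.
AᵀA·[m, c]ᵀ = Aᵀz becomes [[126, 20]; [20, 4]]·[m, c]ᵀ = [-120, -16]ᵀ.
Eliminating c: 4·(row 1) − 20·(row 2) gives 104·m = 4·(-120) − 20·(-16) = -160, so m = -20/13.
Then c = ((-16) − 20·(-20/13))/4 = 48/13.
Residuals: -2/13, 0, 7/13, -5/13; SSR = 6/13.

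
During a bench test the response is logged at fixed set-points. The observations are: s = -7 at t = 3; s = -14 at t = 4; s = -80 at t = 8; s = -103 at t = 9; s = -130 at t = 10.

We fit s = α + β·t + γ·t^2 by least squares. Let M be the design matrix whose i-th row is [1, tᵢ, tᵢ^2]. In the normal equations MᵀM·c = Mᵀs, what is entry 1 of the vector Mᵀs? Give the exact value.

Entry 1 ↔ basis 1, so (Mᵀs)_{1} = Σᵢ sᵢ = (1)·(-7) + (1)·(-14) + (1)·(-80) + (1)·(-103) + (1)·(-130) = -334.

-334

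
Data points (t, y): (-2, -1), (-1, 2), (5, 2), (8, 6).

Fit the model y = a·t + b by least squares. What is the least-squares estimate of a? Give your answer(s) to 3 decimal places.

Sums needed: Σt·t = 94, Σt = 10, Σ1 = 4.
And Σt·y = 58, Σy = 9.
So XᵀX·[a, b]ᵀ = Xᵀy: [[94, 10]; [10, 4]]·[a, b]ᵀ = [58, 9]ᵀ.
Determinant 94·4 − 10² = 276.
a = (58·4 − 10·9)/276 = 71/138; b = (94·9 − 10·58)/276 = 133/138.

a = 0.514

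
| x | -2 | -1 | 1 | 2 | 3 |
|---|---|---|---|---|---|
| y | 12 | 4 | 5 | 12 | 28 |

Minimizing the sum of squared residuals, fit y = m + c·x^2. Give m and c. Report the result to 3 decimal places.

m = 1.084, c = 2.925

Entries of AᵀA: Σ1 = 5, Σx^2 = 19, Σx^2·x^2 = 115.
For Aᵀy: Σy = 61, Σx^2·y = 357.
So AᵀA·[m, c]ᵀ = Aᵀy: [[5, 19]; [19, 115]]·[m, c]ᵀ = [61, 357]ᵀ.
Eliminating c: 115·(row 1) − 19·(row 2) gives 214·m = 115·61 − 19·357 = 232, so m = 116/107.
Then c = (357 − 19·(116/107))/115 = 313/107.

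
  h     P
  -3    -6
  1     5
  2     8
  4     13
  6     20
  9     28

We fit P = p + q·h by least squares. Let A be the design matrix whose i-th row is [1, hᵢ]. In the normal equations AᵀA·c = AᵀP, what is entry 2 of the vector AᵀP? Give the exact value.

Entry 2 ↔ basis h, so (AᵀP)_{2} = Σᵢ (h)·Pᵢ = (-3)·(-6) + (1)·(5) + (2)·(8) + (4)·(13) + (6)·(20) + (9)·(28) = 463.

463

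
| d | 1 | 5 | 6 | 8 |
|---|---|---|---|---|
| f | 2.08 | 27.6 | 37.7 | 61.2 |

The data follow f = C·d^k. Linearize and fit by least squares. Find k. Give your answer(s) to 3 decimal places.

Let Y = ln f. Fitting Y = k·ln d + ln C by least squares:
Σln d = 5.4806, Σ(ln d)² = 10.1248, Σln f = 11.7940, Σln d·ln f = 20.3984.
Normal system: [[10.1248, 5.4806]; [5.4806, 4]]·[k, ln C]ᵀ = [20.3984, 11.7940]ᵀ.
Slope k = (n·Σln d·ln f − Σln d·Σln f)/(n·Σ(ln d)² − (Σln d)²) = (4·20.3984 − 5.4806·11.7940)/10.4617 = 1.62069; ln C = (Σln f − k·Σln d)/n = 0.72790.

k = 1.621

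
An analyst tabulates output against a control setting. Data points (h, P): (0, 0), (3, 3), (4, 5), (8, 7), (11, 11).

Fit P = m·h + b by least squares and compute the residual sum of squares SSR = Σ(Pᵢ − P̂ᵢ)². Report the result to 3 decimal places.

SSR = 1.786

Setting ∂/∂m … = 0 gives: 210·m + 26·b = 206;  26·m + 5·b = 26.
(Σh·h = 210, Σh = 26, Σ1 = 5, Σh·P = 206, ΣP = 26.)
Δ = 210·5 − 26² = 374.
m = (206·5 − 26·26)/374 = 177/187; b = (210·26 − 26·206)/374 = 52/187.
Residuals: -52/187, -2/17, 175/187, -159/187, 58/187; SSR = 334/187.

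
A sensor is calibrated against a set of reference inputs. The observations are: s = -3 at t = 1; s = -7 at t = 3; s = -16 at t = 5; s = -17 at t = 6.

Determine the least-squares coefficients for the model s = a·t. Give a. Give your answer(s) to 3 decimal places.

Forming XᵀX = [[71]] and Xᵀs = [-206]ᵀ gives XᵀX·[a]ᵀ = Xᵀs.
a = (-206)/71 = -2.90141.

a = -2.901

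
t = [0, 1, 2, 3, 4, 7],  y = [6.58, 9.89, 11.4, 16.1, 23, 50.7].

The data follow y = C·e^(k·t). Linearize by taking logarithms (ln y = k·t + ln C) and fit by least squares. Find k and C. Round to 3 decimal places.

Let Y = ln y. Fitting Y = k·t + ln C by least squares:
Over the data: Σt = 17.0000, Σ(t)² = 79.0000, Σln y = 16.4494, Σt·ln y = 55.5187.
Normal system: [[79.0000, 17.0000]; [17.0000, 6]]·[k, ln C]ᵀ = [55.5187, 16.4494]ᵀ.
Slope k = (n·Σt·ln y − Σt·Σln y)/(n·Σ(t)² − (Σt)²) = (6·55.5187 − 17.0000·16.4494)/185.0000 = 0.28904; ln C = (Σln y − k·Σt)/n = 1.92263, so C = exp(1.92263) = 6.83891.

k = 0.289, C = 6.839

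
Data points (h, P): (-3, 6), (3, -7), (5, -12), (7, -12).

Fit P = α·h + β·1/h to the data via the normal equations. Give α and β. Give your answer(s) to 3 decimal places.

α = -1.793, β = -4.517

Entries of MᵀM: Σh·h = 92, Σh·1/h = 4, Σ1/h·1/h = 3116/11025.
Right-hand side: Σh·P = -183, Σ1/h·P = -887/105.
So MᵀM·[α, β]ᵀ = MᵀP: [[92, 4]; [4, 3116/11025]]·[α, β]ᵀ = [-183, -887/105]ᵀ.
Eliminating β: (3116/11025)·(row 1) − 4·(row 2) gives (110272/11025)·α = (3116/11025)·(-183) − 4·(-887/105) = -65896/3675, so α = -24711/13784.
Then β = ((-887/105) − 4·(-24711/13784))/(3116/11025) = -62265/13784.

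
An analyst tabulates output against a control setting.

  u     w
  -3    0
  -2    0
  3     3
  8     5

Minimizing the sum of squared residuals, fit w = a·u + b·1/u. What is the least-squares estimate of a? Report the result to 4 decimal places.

Setting ∂/∂a … = 0 gives: 86·a + 4·b = 49;  4·a + (281/576)·b = 13/8.
(Σu·u = 86, Σu·1/u = 4, Σ1/u·1/u = 281/576, Σu·w = 49, Σ1/u·w = 13/8.)
det = 86·(281/576) − 4² = 7475/288.
a = (49·(281/576) − 4·(13/8))/(7475/288) = 401/598; b = (86·(13/8) − 4·49)/(7475/288) = -648/299.

a = 0.6706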